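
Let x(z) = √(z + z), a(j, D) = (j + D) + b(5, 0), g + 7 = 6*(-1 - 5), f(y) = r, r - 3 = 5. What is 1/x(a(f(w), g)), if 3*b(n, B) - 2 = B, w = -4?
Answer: -I*√618/206 ≈ -0.12068*I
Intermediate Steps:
r = 8 (r = 3 + 5 = 8)
b(n, B) = ⅔ + B/3
f(y) = 8
g = -43 (g = -7 + 6*(-1 - 5) = -7 + 6*(-6) = -7 - 36 = -43)
a(j, D) = ⅔ + D + j (a(j, D) = (j + D) + (⅔ + (⅓)*0) = (D + j) + (⅔ + 0) = (D + j) + ⅔ = ⅔ + D + j)
x(z) = √2*√z (x(z) = √(2*z) = √2*√z)
1/x(a(f(w), g)) = 1/(√2*√(⅔ - 43 + 8)) = 1/(√2*√(-103/3)) = 1/(√2*(I*√309/3)) = 1/(I*√618/3) = -I*√618/206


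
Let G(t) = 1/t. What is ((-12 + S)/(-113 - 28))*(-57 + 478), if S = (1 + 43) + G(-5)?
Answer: -22313/235 ≈ -94.949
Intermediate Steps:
S = 219/5 (S = (1 + 43) + 1/(-5) = 44 - ⅕ = 219/5 ≈ 43.800)
((-12 + S)/(-113 - 28))*(-57 + 478) = ((-12 + 219/5)/(-113 - 28))*(-57 + 478) = ((159/5)/(-141))*421 = ((159/5)*(-1/141))*421 = -53/235*421 = -22313/235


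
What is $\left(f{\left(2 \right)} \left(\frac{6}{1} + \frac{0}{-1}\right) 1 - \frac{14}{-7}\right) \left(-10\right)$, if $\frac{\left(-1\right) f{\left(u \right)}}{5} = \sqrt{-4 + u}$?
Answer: $-20 + 300 i \sqrt{2} \approx -20.0 + 424.26 i$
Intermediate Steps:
$f{\left(u \right)} = - 5 \sqrt{-4 + u}$
$\left(f{\left(2 \right)} \left(\frac{6}{1} + \frac{0}{-1}\right) 1 - \frac{14}{-7}\right) \left(-10\right) = \left(- 5 \sqrt{-4 + 2} \left(\frac{6}{1} + \frac{0}{-1}\right) 1 - \frac{14}{-7}\right) \left(-10\right) = \left(- 5 \sqrt{-2} \left(6 \cdot 1 + 0 \left(-1\right)\right) 1 - -2\right) \left(-10\right) = \left(- 5 i \sqrt{2} \left(6 + 0\right) 1 + 2\right) \left(-10\right) = \left(- 5 i \sqrt{2} \cdot 6 \cdot 1 + 2\right) \left(-10\right) = \left(- 30 i \sqrt{2} \cdot 1 + 2\right) \left(-10\right) = \left(- 30 i \sqrt{2} + 2\right) \left(-10\right) = \left(2 - 30 i \sqrt{2}\right) \left(-10\right) = -20 + 300 i \sqrt{2}$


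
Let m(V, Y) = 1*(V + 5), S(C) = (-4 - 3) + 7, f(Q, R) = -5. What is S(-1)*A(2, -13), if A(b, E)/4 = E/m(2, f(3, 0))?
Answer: 0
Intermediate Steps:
S(C) = 0 (S(C) = -7 + 7 = 0)
m(V, Y) = 5 + V (m(V, Y) = 1*(5 + V) = 5 + V)
A(b, E) = 4*E/7 (A(b, E) = 4*(E/(5 + 2)) = 4*(E/7) = 4*E/7)
S(-1)*A(2, -13) = 0*((4/7)*(-13)) = 0*(-52/7) = 0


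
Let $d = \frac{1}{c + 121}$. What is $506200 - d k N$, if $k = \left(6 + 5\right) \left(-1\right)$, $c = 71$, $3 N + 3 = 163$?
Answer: $\frac{9111655}{18} \approx 5.062 \cdot 10^{5}$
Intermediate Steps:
$N = \frac{160}{3}$ ($N = -1 + \frac{1}{3} \cdot 163 = -1 + \frac{163}{3} = \frac{160}{3} \approx 53.333$)
$d = \frac{1}{192}$ ($d = \frac{1}{71 + 121} = \frac{1}{192} \approx 0.0052083$)
$k = -11$ ($k = 11 \left(-1\right) = -11$)
$506200 - d k N = 506200 - \frac{1}{192} \left(-11\right) \frac{160}{3} = 506200 - \left(- \frac{11}{192}\right) \frac{160}{3} = 506200 - - \frac{55}{18} = 506200 + \frac{55}{18} = \frac{9111655}{18}$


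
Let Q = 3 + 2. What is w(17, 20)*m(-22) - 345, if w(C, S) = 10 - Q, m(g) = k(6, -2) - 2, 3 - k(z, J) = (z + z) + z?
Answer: -430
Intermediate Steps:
k(z, J) = 3 - 3*z (k(z, J) = 3 - ((z + z) + z) = 3 - (2*z + z) = 3 - 3*z)
Q = 5
m(g) = -17 (m(g) = (3 - 3*6) - 2 = (3 - 18) - 2 = -15 - 2 = -17)
w(C, S) = 5 (w(C, S) = 10 - 1*5 = 10 - 5 = 5)
w(17, 20)*m(-22) - 345 = 5*(-17) - 345 = -85 - 345 = -430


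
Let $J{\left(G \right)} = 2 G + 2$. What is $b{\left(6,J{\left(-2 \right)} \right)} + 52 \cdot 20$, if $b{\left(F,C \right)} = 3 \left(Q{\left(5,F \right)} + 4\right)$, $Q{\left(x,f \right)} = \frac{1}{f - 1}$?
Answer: $\frac{5263}{5} \approx 1052.6$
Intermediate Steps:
$Q{\left(x,f \right)} = \frac{1}{-1 + f}$
$J{\left(G \right)} = 2 + 2 G$
$b{\left(F,C \right)} = 12 + \frac{3}{-1 + F}$ ($b{\left(F,C \right)} = 3 \left(\frac{1}{-1 + F} + 4\right) = 3 \left(4 + \frac{1}{-1 + F}\right) = 12 + \frac{3}{-1 + F}$)
$b{\left(6,J{\left(-2 \right)} \right)} + 52 \cdot 20 = \frac{3 \left(-3 + 4 \cdot 6\right)}{-1 + 6} + 52 \cdot 20 = \frac{3 \left(-3 + 24\right)}{5} + 1040 = 3 \cdot \frac{1}{5} \cdot 21 + 1040 = \frac{63}{5} + 1040 = \frac{5263}{5}$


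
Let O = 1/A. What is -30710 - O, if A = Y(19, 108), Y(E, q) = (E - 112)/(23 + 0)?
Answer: -2856007/93 ≈ -30710.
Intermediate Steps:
Y(E, q) = -112/23 + E/23 (Y(E, q) = (-112 + E)/23 = (-112 + E)*(1/23) = -112/23 + E/23)
A = -93/23 (A = -112/23 + (1/23)*19 = -112/23 + 19/23 = -93/23 ≈ -4.0435)
O = -23/93 (O = 1/(-93/23) = -23/93 ≈ -0.24731)
-30710 - O = -30710 - 1*(-23/93) = -30710 + 23/93 = -2856007/93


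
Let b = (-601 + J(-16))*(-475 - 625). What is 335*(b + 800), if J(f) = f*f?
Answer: 127400500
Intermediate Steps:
J(f) = f²
b = 379500 (b = (-601 + (-16)²)*(-475 - 625) = (-601 + 256)*(-1100) = -345*(-1100) = 379500)
335*(b + 800) = 335*(379500 + 800) = 335*380300 = 127400500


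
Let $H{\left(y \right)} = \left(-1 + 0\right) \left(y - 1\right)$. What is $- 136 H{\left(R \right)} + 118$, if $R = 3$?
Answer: $390$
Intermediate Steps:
$H{\left(y \right)} = 1 - y$ ($H{\left(y \right)} = - (-1 + y) = 1 - y$)
$- 136 H{\left(R \right)} + 118 = - 136 \left(1 - 3\right) + 118 = \left(-136\right) \left(-2\right) + 118 = 272 + 118 = 390$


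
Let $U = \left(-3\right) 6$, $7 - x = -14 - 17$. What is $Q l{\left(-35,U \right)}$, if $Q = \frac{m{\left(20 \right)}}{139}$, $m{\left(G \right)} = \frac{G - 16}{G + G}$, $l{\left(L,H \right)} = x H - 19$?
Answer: $- \frac{703}{1390} \approx -0.50576$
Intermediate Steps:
$x = 38$ ($x = 7 - \left(-14 - 17\right) = 7 - -31 = 7 + 31 = 38$)
$U = -18$
$l{\left(L,H \right)} = -19 + 38 H$ ($l{\left(L,H \right)} = 38 H - 19 = -19 + 38 H$)
$m{\left(G \right)} = \frac{-16 + G}{2 G}$
$Q = \frac{1}{1390}$ ($Q = \frac{\frac{1}{2} \cdot \frac{1}{20} \left(-16 + 20\right)}{139} = \frac{1}{2} \cdot \frac{1}{20} \cdot 4 \cdot \frac{1}{139} = \frac{1}{10} \cdot \frac{1}{139} = \frac{1}{1390} \approx 0.00071942$)
$Q l{\left(-35,U \right)} = \frac{-19 + 38 \left(-18\right)}{1390} = \frac{-19 - 684}{1390} = \frac{1}{1390} \left(-703\right) = - \frac{703}{1390}$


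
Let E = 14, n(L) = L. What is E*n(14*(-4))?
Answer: -784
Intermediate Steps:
E*n(14*(-4)) = 14*(14*(-4)) = 14*(-56) = -784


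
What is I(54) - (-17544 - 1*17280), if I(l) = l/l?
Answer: 34825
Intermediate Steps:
I(l) = 1
I(54) - (-17544 - 1*17280) = 1 - (-17544 - 1*17280) = 1 - (-17544 - 17280) = 1 - 1*(-34824) = 1 + 34824 = 34825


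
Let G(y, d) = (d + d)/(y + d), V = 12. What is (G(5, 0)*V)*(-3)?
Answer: 0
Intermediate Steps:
G(y, d) = 2*d/(d + y) (G(y, d) = (2*d)/(d + y) = 2*d/(d + y))
(G(5, 0)*V)*(-3) = ((2*0/(0 + 5))*12)*(-3) = ((2*0/5)*12)*(-3) = ((2*0*(⅕))*12)*(-3) = (0*12)*(-3) = 0*(-3) = 0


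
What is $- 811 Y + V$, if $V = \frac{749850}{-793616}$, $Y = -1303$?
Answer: $\frac{419319733339}{396808} \approx 1.0567 \cdot 10^{6}$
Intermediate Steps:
$V = - \frac{374925}{396808}$ ($V = 749850 \left(- \frac{1}{793616}\right) = - \frac{374925}{396808} \approx -0.94485$)
$- 811 Y + V = \left(-811\right) \left(-1303\right) - \frac{374925}{396808} = 1056733 - \frac{374925}{396808} = \frac{419319733339}{396808}$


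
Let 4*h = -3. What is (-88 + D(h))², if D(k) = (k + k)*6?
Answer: 9409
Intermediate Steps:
h = -¾ (h = (¼)*(-3) = -¾ ≈ -0.75000)
D(k) = 12*k (D(k) = (2*k)*6 = 12*k)
(-88 + D(h))² = (-88 + 12*(-¾))² = (-88 - 9)² = (-97)² = 9409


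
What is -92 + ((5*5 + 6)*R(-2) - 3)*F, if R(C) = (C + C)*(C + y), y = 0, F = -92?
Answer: -22632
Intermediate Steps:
R(C) = 2*C**2 (R(C) = (C + C)*(C + 0) = (2*C)*C = 2*C**2)
-92 + ((5*5 + 6)*R(-2) - 3)*F = -92 + ((5*5 + 6)*(2*(-2)**2) - 3)*(-92) = -92 + ((25 + 6)*(2*4) - 3)*(-92) = -92 + (31*8 - 3)*(-92) = -92 + (248 - 3)*(-92) = -92 + 245*(-92) = -92 - 22540 = -22632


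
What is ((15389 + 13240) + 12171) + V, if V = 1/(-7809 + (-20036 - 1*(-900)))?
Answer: 1099355999/26945 ≈ 40800.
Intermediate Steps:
V = -1/26945 (V = 1/(-7809 + (-20036 + 900)) = 1/(-7809 - 19136) = 1/(-26945) = -1/26945 ≈ -3.7113e-5)
((15389 + 13240) + 12171) + V = ((15389 + 13240) + 12171) - 1/26945 = (28629 + 12171) - 1/26945 = 40800 - 1/26945 = 1099355999/26945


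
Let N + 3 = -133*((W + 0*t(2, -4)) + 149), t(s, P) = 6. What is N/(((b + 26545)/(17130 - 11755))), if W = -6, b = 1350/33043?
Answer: -675684741950/175425557 ≈ -3851.7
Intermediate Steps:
b = 1350/33043 (b = 1350*(1/33043) = 1350/33043 ≈ 0.040856)
N = -19022 (N = -3 - 133*((-6 + 0*6) + 149) = -3 - 133*((-6 + 0) + 149) = -3 - 133*(-6 + 149) = -3 - 133*143 = -3 - 19019 = -19022)
N/(((b + 26545)/(17130 - 11755))) = -19022*(17130 - 11755)/(1350/33043 + 26545) = -19022/((877127785/33043)/5375) = -19022/((877127785/33043)*(1/5375)) = -19022/175425557/35521225 = -19022*35521225/175425557 = -675684741950/175425557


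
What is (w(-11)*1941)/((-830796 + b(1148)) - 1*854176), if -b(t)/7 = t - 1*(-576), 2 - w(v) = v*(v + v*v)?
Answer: -65347/47140 ≈ -1.3862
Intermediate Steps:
w(v) = 2 - v*(v + v²) (w(v) = 2 - v*(v + v*v) = 2 - v*(v + v²))
b(t) = -4032 - 7*t (b(t) = -7*(t - 1*(-576)) = -7*(t + 576) = -7*(576 + t) = -4032 - 7*t)
(w(-11)*1941)/((-830796 + b(1148)) - 1*854176) = ((2 - 1*(-11)² - 1*(-11)³)*1941)/((-830796 + (-4032 - 7*1148)) - 1*854176) = ((2 - 1*121 - 1*(-1331))*1941)/((-830796 + (-4032 - 8036)) - 854176) = ((2 - 121 + 1331)*1941)/((-830796 - 12068) - 854176) = (1212*1941)/(-842864 - 854176) = 2352492/(-1697040) = 2352492*(-1/1697040) = -65347/47140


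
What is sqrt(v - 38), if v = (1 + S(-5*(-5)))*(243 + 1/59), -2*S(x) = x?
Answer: I*sqrt(9860611)/59 ≈ 53.223*I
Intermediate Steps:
S(x) = -x/2
v = -164887/59 (v = (1 - (-5)*(-5)/2)*(243 + 1/59) = (1 - 1/2*25)*(243 + 1/59) = (1 - 25/2)*(14338/59) = -23/2*14338/59 = -164887/59 ≈ -2794.7)
sqrt(v - 38) = sqrt(-164887/59 - 38) = sqrt(-167129/59) = I*sqrt(9860611)/59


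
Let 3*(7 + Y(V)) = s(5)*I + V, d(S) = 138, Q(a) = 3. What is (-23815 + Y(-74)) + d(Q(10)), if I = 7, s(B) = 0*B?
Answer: -71126/3 ≈ -23709.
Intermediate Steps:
s(B) = 0
Y(V) = -7 + V/3 (Y(V) = -7 + (0*7 + V)/3 = -7 + (0 + V)/3 = -7 + V/3)
(-23815 + Y(-74)) + d(Q(10)) = (-23815 + (-7 + (⅓)*(-74))) + 138 = (-23815 + (-7 - 74/3)) + 138 = (-23815 - 95/3) + 138 = -71540/3 + 138 = -71126/3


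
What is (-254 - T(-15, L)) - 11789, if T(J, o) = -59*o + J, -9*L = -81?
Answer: -11497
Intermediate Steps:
L = 9 (L = -⅑*(-81) = 9)
T(J, o) = J - 59*o
(-254 - T(-15, L)) - 11789 = (-254 - (-15 - 59*9)) - 11789 = (-254 - (-15 - 531)) - 11789 = (-254 - 1*(-546)) - 11789 = (-254 + 546) - 11789 = 292 - 11789 = -11497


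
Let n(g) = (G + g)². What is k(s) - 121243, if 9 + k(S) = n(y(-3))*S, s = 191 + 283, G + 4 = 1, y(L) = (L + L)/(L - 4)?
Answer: -5834698/49 ≈ -1.1908e+5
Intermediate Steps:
y(L) = 2*L/(-4 + L) (y(L) = (2*L)/(-4 + L) = 2*L/(-4 + L))
G = -3 (G = -4 + 1 = -3)
s = 474
n(g) = (-3 + g)²
k(S) = -9 + 225*S/49 (k(S) = -9 + (-3 + 2*(-3)/(-4 - 3))²*S = -9 + (-3 + 2*(-3)/(-7))²*S = -9 + (-3 + 2*(-3)*(-⅐))²*S = -9 + (-3 + 6/7)²*S = -9 + (-15/7)²*S = -9 + 225*S/49)
k(s) - 121243 = (-9 + (225/49)*474) - 121243 = (-9 + 106650/49) - 121243 = 106209/49 - 121243 = -5834698/49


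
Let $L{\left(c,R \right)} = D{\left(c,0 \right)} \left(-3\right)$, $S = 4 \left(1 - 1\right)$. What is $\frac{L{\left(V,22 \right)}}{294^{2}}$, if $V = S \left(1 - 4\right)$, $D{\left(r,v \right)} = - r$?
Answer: $0$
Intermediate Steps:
$S = 0$ ($S = 4 \cdot 0 = 0$)
$V = 0$ ($V = 0 \left(1 - 4\right) = 0 \left(-3\right) = 0$)
$L{\left(c,R \right)} = 3 c$ ($L{\left(c,R \right)} = - c \left(-3\right) = 3 c$)
$\frac{L{\left(V,22 \right)}}{294^{2}} = \frac{3 \cdot 0}{294^{2}} = \frac{0}{86436} = 0 \cdot \frac{1}{86436} = 0$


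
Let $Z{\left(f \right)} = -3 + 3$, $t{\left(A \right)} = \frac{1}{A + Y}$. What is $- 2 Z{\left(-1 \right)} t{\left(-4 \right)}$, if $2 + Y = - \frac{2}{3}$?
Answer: $0$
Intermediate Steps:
$Y = - \frac{8}{3}$ ($Y = -2 - \frac{2}{3} = - \frac{8}{3} \approx -2.6667$)
$t{\left(A \right)} = \frac{1}{- \frac{8}{3} + A}$ ($t{\left(A \right)} = \frac{1}{A - \frac{8}{3}} = \frac{1}{- \frac{8}{3} + A}$)
$Z{\left(f \right)} = 0$
$- 2 Z{\left(-1 \right)} t{\left(-4 \right)} = \left(-2\right) 0 \frac{3}{-8 + 3 \left(-4\right)} = 0 \frac{3}{-8 - 12} = 0 \frac{3}{-20} = 0 \cdot 3 \left(- \frac{1}{20}\right) = 0 \left(- \frac{3}{20}\right) = 0$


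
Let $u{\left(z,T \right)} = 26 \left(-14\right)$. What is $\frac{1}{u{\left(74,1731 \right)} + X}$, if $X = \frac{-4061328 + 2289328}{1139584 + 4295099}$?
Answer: $- \frac{5434683}{1979996612} \approx -0.0027448$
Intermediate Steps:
$u{\left(z,T \right)} = -364$
$X = - \frac{1772000}{5434683} \approx -0.32605$
$\frac{1}{u{\left(74,1731 \right)} + X} = \frac{1}{-364 - \frac{1772000}{5434683}} = \frac{1}{- \frac{1979996612}{5434683}} = - \frac{5434683}{1979996612}$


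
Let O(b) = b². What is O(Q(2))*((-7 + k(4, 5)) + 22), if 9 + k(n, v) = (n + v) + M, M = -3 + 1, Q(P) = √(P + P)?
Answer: 52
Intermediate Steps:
Q(P) = √2*√P (Q(P) = √(2*P) = √2*√P)
M = -2
k(n, v) = -11 + n + v (k(n, v) = -9 + ((n + v) - 2) = -9 + (-2 + n + v) = -11 + n + v)
O(Q(2))*((-7 + k(4, 5)) + 22) = (√2*√2)²*((-7 + (-11 + 4 + 5)) + 22) = 2²*((-7 - 2) + 22) = 4*(-9 + 22) = 4*13 = 52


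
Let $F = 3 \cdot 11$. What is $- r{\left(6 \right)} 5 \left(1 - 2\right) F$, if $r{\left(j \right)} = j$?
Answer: $990$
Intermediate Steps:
$F = 33$
$- r{\left(6 \right)} 5 \left(1 - 2\right) F = \left(-1\right) 6 \cdot 5 \left(1 - 2\right) 33 = - 6 \cdot 5 \left(-1\right) 33 = \left(-6\right) \left(-5\right) 33 = 30 \cdot 33 = 990$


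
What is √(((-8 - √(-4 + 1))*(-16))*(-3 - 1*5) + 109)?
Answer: √(-915 - 128*I*√3) ≈ 3.6384 - 30.467*I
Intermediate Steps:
√(((-8 - √(-4 + 1))*(-16))*(-3 - 1*5) + 109) = √(((-8 - √(-3))*(-16))*(-3 - 5) + 109) = √(((-8 - I*√3)*(-16))*(-8) + 109) = √((128 + 16*I*√3)*(-8) + 109) = √((-1024 - 128*I*√3) + 109) = √(-915 - 128*I*√3)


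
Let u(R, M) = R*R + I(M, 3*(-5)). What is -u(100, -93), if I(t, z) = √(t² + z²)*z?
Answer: -10000 + 45*√986 ≈ -8587.0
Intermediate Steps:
I(t, z) = z*√(t² + z²)
u(R, M) = R² - 15*√(225 + M²) (u(R, M) = R*R + (3*(-5))*√(M² + (3*(-5))²) = R² - 15*√(M² + (-15)²) = R² - 15*√(M² + 225) = R² - 15*√(225 + M²))
-u(100, -93) = -(100² - 15*√(225 + (-93)²)) = -(10000 - 15*√(225 + 8649)) = -(10000 - 45*√986) = -10000 + 45*√986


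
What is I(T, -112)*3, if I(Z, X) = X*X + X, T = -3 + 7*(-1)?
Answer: 37296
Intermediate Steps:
T = -10 (T = -3 - 7 = -10)
I(Z, X) = X + X**2 (I(Z, X) = X**2 + X = X + X**2)
I(T, -112)*3 = -112*(1 - 112)*3 = -112*(-111)*3 = 12432*3 = 37296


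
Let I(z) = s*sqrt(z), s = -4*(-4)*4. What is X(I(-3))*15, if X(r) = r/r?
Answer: 15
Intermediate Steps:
s = 64 (s = 16*4 = 64)
I(z) = 64*sqrt(z)
X(r) = 1
X(I(-3))*15 = 1*15 = 15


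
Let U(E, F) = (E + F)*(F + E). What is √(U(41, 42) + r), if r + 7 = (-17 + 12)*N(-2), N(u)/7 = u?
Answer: 2*√1738 ≈ 83.379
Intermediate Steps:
N(u) = 7*u
U(E, F) = (E + F)² (U(E, F) = (E + F)*(E + F) = (E + F)²)
r = 63 (r = -7 + (-17 + 12)*(7*(-2)) = -7 - 5*(-14) = -7 + 70 = 63)
√(U(41, 42) + r) = √((41 + 42)² + 63) = √(83² + 63) = √(6889 + 63) = √6952 = 2*√1738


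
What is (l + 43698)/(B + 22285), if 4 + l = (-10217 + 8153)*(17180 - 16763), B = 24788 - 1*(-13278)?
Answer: -816994/60351 ≈ -13.537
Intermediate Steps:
B = 38066 (B = 24788 + 13278 = 38066)
l = -860692 (l = -4 + (-10217 + 8153)*(17180 - 16763) = -4 - 2064*417 = -4 - 860688 = -860692)
(l + 43698)/(B + 22285) = (-860692 + 43698)/(38066 + 22285) = -816994/60351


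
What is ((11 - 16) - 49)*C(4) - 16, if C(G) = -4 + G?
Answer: -16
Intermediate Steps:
((11 - 16) - 49)*C(4) - 16 = ((11 - 16) - 49)*(-4 + 4) - 16 = (-5 - 49)*0 - 16 = -54*0 - 16 = 0 - 16 = -16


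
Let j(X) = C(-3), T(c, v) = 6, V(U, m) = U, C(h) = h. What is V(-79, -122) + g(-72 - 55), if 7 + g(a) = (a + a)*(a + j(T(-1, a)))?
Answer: 32934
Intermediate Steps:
j(X) = -3
g(a) = -7 + 2*a*(-3 + a) (g(a) = -7 + (a + a)*(a - 3) = -7 + (2*a)*(-3 + a) = -7 + 2*a*(-3 + a))
V(-79, -122) + g(-72 - 55) = -79 + (-7 - 6*(-72 - 55) + 2*(-72 - 55)²) = -79 + (-7 - 6*(-127) + 2*(-127)²) = -79 + (-7 + 762 + 2*16129) = -79 + (-7 + 762 + 32258) = -79 + 33013 = 32934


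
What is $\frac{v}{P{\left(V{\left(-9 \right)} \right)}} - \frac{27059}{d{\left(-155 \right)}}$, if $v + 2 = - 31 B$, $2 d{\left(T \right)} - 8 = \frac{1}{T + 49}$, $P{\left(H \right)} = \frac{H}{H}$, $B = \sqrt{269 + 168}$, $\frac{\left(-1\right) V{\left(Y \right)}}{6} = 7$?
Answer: $- \frac{5738202}{847} - 31 \sqrt{437} \approx -7422.8$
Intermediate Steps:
$V{\left(Y \right)} = -42$ ($V{\left(Y \right)} = \left(-6\right) 7 = -42$)
$B = \sqrt{437} \approx 20.905$
$P{\left(H \right)} = 1$
$d{\left(T \right)} = 4 + \frac{1}{2 \left(49 + T\right)}$ ($d{\left(T \right)} = 4 + \frac{1}{2 \left(T + 49\right)} = 4 + \frac{1}{2 \left(49 + T\right)}$)
$v = -2 - 31 \sqrt{437} \approx -650.04$
$\frac{v}{P{\left(V{\left(-9 \right)} \right)}} - \frac{27059}{d{\left(-155 \right)}} = \frac{-2 - 31 \sqrt{437}}{1} - \frac{27059}{\frac{1}{2} \frac{1}{49 - 155} \left(393 + 8 \left(-155\right)\right)} = \left(-2 - 31 \sqrt{437}\right) 1 - \frac{27059}{\frac{1}{2} \frac{1}{-106} \left(393 - 1240\right)} = \left(-2 - 31 \sqrt{437}\right) - \frac{27059}{\frac{1}{2} \left(- \frac{1}{106}\right) \left(-847\right)} = \left(-2 - 31 \sqrt{437}\right) - \frac{27059}{\frac{847}{212}} = \left(-2 - 31 \sqrt{437}\right) - \frac{5736508}{847} = - \frac{5738202}{847} - 31 \sqrt{437}$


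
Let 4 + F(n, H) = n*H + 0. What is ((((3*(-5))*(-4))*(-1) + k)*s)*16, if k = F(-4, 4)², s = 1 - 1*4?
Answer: -16320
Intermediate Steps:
F(n, H) = -4 + H*n (F(n, H) = -4 + (n*H + 0) = -4 + (H*n + 0) = -4 + H*n)
s = -3 (s = 1 - 4 = -3)
k = 400 (k = (-4 + 4*(-4))² = (-4 - 16)² = (-20)² = 400)
((((3*(-5))*(-4))*(-1) + k)*s)*16 = ((((3*(-5))*(-4))*(-1) + 400)*(-3))*16 = ((-15*(-4)*(-1) + 400)*(-3))*16 = ((60*(-1) + 400)*(-3))*16 = ((-60 + 400)*(-3))*16 = (340*(-3))*16 = -1020*16 = -16320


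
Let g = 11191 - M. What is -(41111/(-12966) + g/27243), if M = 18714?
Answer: 405843397/117744246 ≈ 3.4468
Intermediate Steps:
g = -7523 (g = 11191 - 1*18714 = 11191 - 18714 = -7523)
-(41111/(-12966) + g/27243) = -(41111/(-12966) - 7523/27243) = -(41111*(-1/12966) - 7523*1/27243) = -(-41111/12966 - 7523/27243) = -1*(-405843397/117744246) = 405843397/117744246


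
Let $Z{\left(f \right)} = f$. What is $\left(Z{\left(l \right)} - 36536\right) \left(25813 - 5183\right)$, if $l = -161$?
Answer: $-757059110$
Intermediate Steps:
$\left(Z{\left(l \right)} - 36536\right) \left(25813 - 5183\right) = \left(-161 - 36536\right) \left(25813 - 5183\right) = \left(-161 - 36536\right) 20630 = \left(-36697\right) 20630 = -757059110$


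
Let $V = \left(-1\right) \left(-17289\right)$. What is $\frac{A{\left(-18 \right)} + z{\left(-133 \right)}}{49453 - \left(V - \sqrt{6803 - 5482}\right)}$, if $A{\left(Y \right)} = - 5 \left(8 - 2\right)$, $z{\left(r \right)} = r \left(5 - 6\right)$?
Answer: $\frac{3312892}{1034521575} - \frac{103 \sqrt{1321}}{1034521575} \approx 0.0031987$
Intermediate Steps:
$V = 17289$
$z{\left(r \right)} = - r$ ($z{\left(r \right)} = r \left(-1\right) = - r$)
$A{\left(Y \right)} = -30$ ($A{\left(Y \right)} = \left(-5\right) 6 = -30$)
$\frac{A{\left(-18 \right)} + z{\left(-133 \right)}}{49453 - \left(V - \sqrt{6803 - 5482}\right)} = \frac{-30 - -133}{49453 + \left(\sqrt{6803 - 5482} - 17289\right)} = \frac{-30 + 133}{49453 - \left(17289 - \sqrt{1321}\right)} = \frac{103}{49453 - \left(17289 - \sqrt{1321}\right)} = \frac{103}{32164 + \sqrt{1321}}$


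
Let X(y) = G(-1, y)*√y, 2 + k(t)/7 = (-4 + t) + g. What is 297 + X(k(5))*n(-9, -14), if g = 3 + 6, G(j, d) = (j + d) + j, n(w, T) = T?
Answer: 297 - 1512*√14 ≈ -5360.4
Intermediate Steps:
G(j, d) = d + 2*j (G(j, d) = (d + j) + j = d + 2*j)
g = 9
k(t) = 21 + 7*t (k(t) = -14 + 7*((-4 + t) + 9) = -14 + 7*(5 + t) = -14 + (35 + 7*t) = 21 + 7*t)
X(y) = √y*(-2 + y) (X(y) = (y + 2*(-1))*√y = (y - 2)*√y = (-2 + y)*√y = √y*(-2 + y))
297 + X(k(5))*n(-9, -14) = 297 + (√(21 + 7*5)*(-2 + (21 + 7*5)))*(-14) = 297 + (√(21 + 35)*(-2 + (21 + 35)))*(-14) = 297 + (√56*(-2 + 56))*(-14) = 297 + ((2*√14)*54)*(-14) = 297 + (108*√14)*(-14) = 297 - 1512*√14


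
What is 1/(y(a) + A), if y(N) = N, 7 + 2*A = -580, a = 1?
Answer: -2/585 ≈ -0.0034188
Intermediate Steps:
A = -587/2 (A = -7/2 + (½)*(-580) = -7/2 - 290 = -587/2 ≈ -293.50)
1/(y(a) + A) = 1/(1 - 587/2) = 1/(-585/2) = -2/585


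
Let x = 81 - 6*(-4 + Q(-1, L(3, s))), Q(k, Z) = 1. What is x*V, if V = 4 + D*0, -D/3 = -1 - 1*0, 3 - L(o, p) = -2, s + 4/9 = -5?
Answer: 396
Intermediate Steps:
s = -49/9 (s = -4/9 - 5 = -49/9 ≈ -5.4444)
L(o, p) = 5 (L(o, p) = 3 - 1*(-2) = 3 + 2 = 5)
D = 3 (D = -3*(-1 - 1*0) = -3*(-1 + 0) = -3*(-1) = 3)
V = 4 (V = 4 + 3*0 = 4 + 0 = 4)
x = 99 (x = 81 - 6*(-4 + 1) = 81 - 6*(-3) = 81 - 1*(-18) = 81 + 18 = 99)
x*V = 99*4 = 396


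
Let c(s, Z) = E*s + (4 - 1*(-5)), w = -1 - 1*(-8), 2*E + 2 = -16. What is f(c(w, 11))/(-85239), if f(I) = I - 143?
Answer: 197/85239 ≈ 0.0023111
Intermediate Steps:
E = -9 (E = -1 + (½)*(-16) = -1 - 8 = -9)
w = 7 (w = -1 + 8 = 7)
c(s, Z) = 9 - 9*s (c(s, Z) = -9*s + (4 - 1*(-5)) = -9*s + (4 + 5) = -9*s + 9 = 9 - 9*s)
f(I) = -143 + I
f(c(w, 11))/(-85239) = (-143 + (9 - 9*7))/(-85239) = (-143 + (9 - 63))*(-1/85239) = (-143 - 54)*(-1/85239) = -197*(-1/85239) = 197/85239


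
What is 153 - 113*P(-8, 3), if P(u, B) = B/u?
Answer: 1563/8 ≈ 195.38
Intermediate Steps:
153 - 113*P(-8, 3) = 153 - 339/(-8) = 153 - 339*(-1)/8 = 153 - 113*(-3/8) = 153 + 339/8 = 1563/8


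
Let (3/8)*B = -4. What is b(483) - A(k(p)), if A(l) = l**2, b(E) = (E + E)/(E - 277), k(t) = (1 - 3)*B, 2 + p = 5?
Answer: -417541/927 ≈ -450.42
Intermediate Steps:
B = -32/3 (B = (8/3)*(-4) = -32/3 ≈ -10.667)
p = 3 (p = -2 + 5 = 3)
k(t) = 64/3 (k(t) = (1 - 3)*(-32/3) = -2*(-32/3) = 64/3)
b(E) = 2*E/(-277 + E) (b(E) = (2*E)/(-277 + E) = 2*E/(-277 + E))
b(483) - A(k(p)) = 2*483/(-277 + 483) - (64/3)**2 = 2*483/206 - 1*4096/9 = 2*483*(1/206) - 4096/9 = 483/103 - 4096/9 = -417541/927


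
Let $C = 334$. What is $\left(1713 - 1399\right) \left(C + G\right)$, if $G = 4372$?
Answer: $1477684$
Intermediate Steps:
$\left(1713 - 1399\right) \left(C + G\right) = \left(1713 - 1399\right) \left(334 + 4372\right) = 314 \cdot 4706 = 1477684$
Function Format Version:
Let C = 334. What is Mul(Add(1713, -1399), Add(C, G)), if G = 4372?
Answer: 1477684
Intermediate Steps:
Mul(Add(1713, -1399), Add(C, G)) = Mul(Add(1713, -1399), Add(334, 4372)) = Mul(314, 4706) = 1477684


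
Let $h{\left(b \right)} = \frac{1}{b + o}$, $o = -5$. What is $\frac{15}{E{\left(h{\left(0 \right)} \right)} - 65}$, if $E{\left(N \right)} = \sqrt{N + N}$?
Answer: $- \frac{4875}{21127} - \frac{15 i \sqrt{10}}{21127} \approx -0.23075 - 0.0022452 i$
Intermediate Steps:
$h{\left(b \right)} = \frac{1}{-5 + b}$ ($h{\left(b \right)} = \frac{1}{b - 5} = \frac{1}{-5 + b}$)
$E{\left(N \right)} = \sqrt{2} \sqrt{N}$ ($E{\left(N \right)} = \sqrt{2 N} = \sqrt{2} \sqrt{N}$)
$\frac{15}{E{\left(h{\left(0 \right)} \right)} - 65} = \frac{15}{\sqrt{2} \sqrt{\frac{1}{-5 + 0}} - 65} = \frac{15}{\sqrt{2} \sqrt{\frac{1}{-5}} - 65} = \frac{15}{\sqrt{2} \sqrt{- \frac{1}{5}} - 65} = \frac{15}{\sqrt{2} \frac{i \sqrt{5}}{5} - 65} = \frac{15}{\frac{i \sqrt{10}}{5} - 65} = \frac{15}{-65 + \frac{i \sqrt{10}}{5}}$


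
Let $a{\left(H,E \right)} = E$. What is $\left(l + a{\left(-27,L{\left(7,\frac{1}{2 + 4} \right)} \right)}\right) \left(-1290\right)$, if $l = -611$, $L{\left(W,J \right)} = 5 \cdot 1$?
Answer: $781740$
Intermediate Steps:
$L{\left(W,J \right)} = 5$
$\left(l + a{\left(-27,L{\left(7,\frac{1}{2 + 4} \right)} \right)}\right) \left(-1290\right) = \left(-611 + 5\right) \left(-1290\right) = \left(-606\right) \left(-1290\right) = 781740$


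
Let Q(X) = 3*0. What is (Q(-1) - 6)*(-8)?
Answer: 48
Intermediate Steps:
Q(X) = 0
(Q(-1) - 6)*(-8) = (0 - 6)*(-8) = -6*(-8) = 48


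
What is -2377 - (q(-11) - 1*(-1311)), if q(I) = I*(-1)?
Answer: -3699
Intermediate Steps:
q(I) = -I
-2377 - (q(-11) - 1*(-1311)) = -2377 - (-1*(-11) - 1*(-1311)) = -2377 - (11 + 1311) = -2377 - 1*1322 = -2377 - 1322 = -3699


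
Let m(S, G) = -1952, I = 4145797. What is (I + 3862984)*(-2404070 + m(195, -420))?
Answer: -19269303279182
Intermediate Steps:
(I + 3862984)*(-2404070 + m(195, -420)) = (4145797 + 3862984)*(-2404070 - 1952) = 8008781*(-2406022) = -19269303279182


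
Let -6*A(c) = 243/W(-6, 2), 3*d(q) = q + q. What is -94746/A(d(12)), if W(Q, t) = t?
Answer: 126328/27 ≈ 4678.8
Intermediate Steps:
d(q) = 2*q/3 (d(q) = (q + q)/3 = (2*q)/3 = 2*q/3)
A(c) = -81/4 (A(c) = -81/(2*2) = -⅙*243/2 = -81/4)
-94746/A(d(12)) = -94746/(-81/4) = -94746*(-4/81) = 126328/27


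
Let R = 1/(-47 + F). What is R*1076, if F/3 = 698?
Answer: 1076/2047 ≈ 0.52565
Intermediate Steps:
F = 2094 (F = 3*698 = 2094)
R = 1/2047 (R = 1/(-47 + 2094) = 1/2047 ≈ 0.00048852)
R*1076 = (1/2047)*1076 = 1076/2047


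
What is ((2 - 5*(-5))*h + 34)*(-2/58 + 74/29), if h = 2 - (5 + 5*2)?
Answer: -23141/29 ≈ -797.97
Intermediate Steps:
h = -13 (h = 2 - (5 + 10) = 2 - 1*15 = 2 - 15 = -13)
((2 - 5*(-5))*h + 34)*(-2/58 + 74/29) = ((2 - 5*(-5))*(-13) + 34)*(-2/58 + 74/29) = ((2 + 25)*(-13) + 34)*(-2*1/58 + 74*(1/29)) = (27*(-13) + 34)*(-1/29 + 74/29) = (-351 + 34)*(73/29) = -317*73/29 = -23141/29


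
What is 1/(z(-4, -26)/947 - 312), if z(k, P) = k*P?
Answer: -947/295360 ≈ -0.0032063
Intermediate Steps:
z(k, P) = P*k
1/(z(-4, -26)/947 - 312) = 1/(-26*(-4)/947 - 312) = 1/(104*(1/947) - 312) = 1/(104/947 - 312) = 1/(-295360/947) = -947/295360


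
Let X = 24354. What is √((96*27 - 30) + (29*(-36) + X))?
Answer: 28*√33 ≈ 160.85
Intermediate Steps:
√((96*27 - 30) + (29*(-36) + X)) = √((96*27 - 30) + (29*(-36) + 24354)) = √((2592 - 30) + (-1044 + 24354)) = √(2562 + 23310) = √25872 = 28*√33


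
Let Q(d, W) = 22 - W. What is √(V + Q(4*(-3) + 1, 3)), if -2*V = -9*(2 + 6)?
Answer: √55 ≈ 7.4162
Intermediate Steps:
V = 36 (V = -(-9)*(2 + 6)/2 = -(-9)*8/2 = -½*(-72) = 36)
√(V + Q(4*(-3) + 1, 3)) = √(36 + (22 - 1*3)) = √(36 + (22 - 3)) = √(36 + 19) = √55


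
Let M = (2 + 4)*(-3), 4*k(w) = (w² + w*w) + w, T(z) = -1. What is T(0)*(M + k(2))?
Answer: 31/2 ≈ 15.500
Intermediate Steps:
k(w) = w²/2 + w/4 (k(w) = ((w² + w*w) + w)/4 = ((w² + w²) + w)/4 = (2*w² + w)/4 = (w + 2*w²)/4 = w²/2 + w/4)
M = -18 (M = 6*(-3) = -18)
T(0)*(M + k(2)) = -(-18 + (¼)*2*(1 + 2*2)) = -(-18 + (¼)*2*(1 + 4)) = -(-18 + (¼)*2*5) = -(-18 + 5/2) = -1*(-31/2) = 31/2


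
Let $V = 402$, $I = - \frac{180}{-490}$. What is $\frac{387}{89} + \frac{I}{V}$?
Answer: $\frac{1270788}{292187} \approx 4.3492$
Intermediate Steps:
$I = \frac{18}{49}$ ($I = \left(-180\right) \left(- \frac{1}{490}\right) = \frac{18}{49} \approx 0.36735$)
$\frac{387}{89} + \frac{I}{V} = \frac{387}{89} + \frac{18}{49 \cdot 402} = 387 \cdot \frac{1}{89} + \frac{18}{49} \cdot \frac{1}{402} = \frac{387}{89} + \frac{3}{3283} = \frac{1270788}{292187}$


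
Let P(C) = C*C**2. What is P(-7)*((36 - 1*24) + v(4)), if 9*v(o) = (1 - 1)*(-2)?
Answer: -4116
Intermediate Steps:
P(C) = C**3
v(o) = 0 (v(o) = ((1 - 1)*(-2))/9 = (0*(-2))/9 = (1/9)*0 = 0)
P(-7)*((36 - 1*24) + v(4)) = (-7)**3*((36 - 1*24) + 0) = -343*((36 - 24) + 0) = -343*(12 + 0) = -343*12 = -4116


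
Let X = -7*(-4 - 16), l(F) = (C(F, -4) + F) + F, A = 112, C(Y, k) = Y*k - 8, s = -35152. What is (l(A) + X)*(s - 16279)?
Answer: 4731652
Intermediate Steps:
C(Y, k) = -8 + Y*k
l(F) = -8 - 2*F (l(F) = ((-8 + F*(-4)) + F) + F = ((-8 - 4*F) + F) + F = (-8 - 3*F) + F = -8 - 2*F)
X = 140 (X = -7*(-20) = 140)
(l(A) + X)*(s - 16279) = ((-8 - 2*112) + 140)*(-35152 - 16279) = ((-8 - 224) + 140)*(-51431) = (-232 + 140)*(-51431) = -92*(-51431) = 4731652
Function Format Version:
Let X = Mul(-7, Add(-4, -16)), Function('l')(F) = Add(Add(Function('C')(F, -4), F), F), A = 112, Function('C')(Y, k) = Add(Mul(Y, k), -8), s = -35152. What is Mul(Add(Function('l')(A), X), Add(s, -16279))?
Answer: 4731652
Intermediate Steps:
Function('C')(Y, k) = Add(-8, Mul(Y, k))
Function('l')(F) = Add(-8, Mul(-2, F)) (Function('l')(F) = Add(Add(Add(-8, Mul(F, -4)), F), F) = Add(Add(Add(-8, Mul(-4, F)), F), F) = Add(Add(-8, Mul(-3, F)), F) = Add(-8, Mul(-2, F)))
X = 140 (X = Mul(-7, -20) = 140)
Mul(Add(Function('l')(A), X), Add(s, -16279)) = Mul(Add(Add(-8, Mul(-2, 112)), 140), Add(-35152, -16279)) = Mul(Add(Add(-8, -224), 140), -51431) = Mul(Add(-232, 140), -51431) = Mul(-92, -51431) = 4731652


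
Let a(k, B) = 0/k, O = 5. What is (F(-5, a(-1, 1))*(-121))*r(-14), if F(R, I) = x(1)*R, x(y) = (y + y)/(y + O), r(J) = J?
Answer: -8470/3 ≈ -2823.3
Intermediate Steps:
x(y) = 2*y/(5 + y) (x(y) = (y + y)/(y + 5) = (2*y)/(5 + y) = 2*y/(5 + y))
a(k, B) = 0
F(R, I) = R/3 (F(R, I) = (2*1/(5 + 1))*R = (2*1/6)*R = (2*1*(1/6))*R = R/3)
(F(-5, a(-1, 1))*(-121))*r(-14) = (((1/3)*(-5))*(-121))*(-14) = -5/3*(-121)*(-14) = (605/3)*(-14) = -8470/3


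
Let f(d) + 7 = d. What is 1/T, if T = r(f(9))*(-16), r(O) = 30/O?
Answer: -1/240 ≈ -0.0041667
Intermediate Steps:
f(d) = -7 + d
T = -240 (T = (30/(-7 + 9))*(-16) = (30/2)*(-16) = (30*(1/2))*(-16) = 15*(-16) = -240)
1/T = 1/(-240) = -1/240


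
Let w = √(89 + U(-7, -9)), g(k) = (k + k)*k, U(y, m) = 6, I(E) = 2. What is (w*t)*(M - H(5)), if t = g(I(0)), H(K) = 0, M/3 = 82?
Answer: 1968*√95 ≈ 19182.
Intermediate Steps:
M = 246 (M = 3*82 = 246)
g(k) = 2*k² (g(k) = (2*k)*k = 2*k²)
t = 8 (t = 2*2² = 2*4 = 8)
w = √95 (w = √(89 + 6) = √95 ≈ 9.7468)
(w*t)*(M - H(5)) = (√95*8)*(246 - 1*0) = (8*√95)*(246 + 0) = (8*√95)*246 = 1968*√95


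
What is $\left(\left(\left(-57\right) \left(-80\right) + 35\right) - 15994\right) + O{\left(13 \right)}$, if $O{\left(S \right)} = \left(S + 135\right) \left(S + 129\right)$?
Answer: $9617$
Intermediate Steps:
$O{\left(S \right)} = \left(129 + S\right) \left(135 + S\right)$ ($O{\left(S \right)} = \left(135 + S\right) \left(129 + S\right) = \left(129 + S\right) \left(135 + S\right)$)
$\left(\left(\left(-57\right) \left(-80\right) + 35\right) - 15994\right) + O{\left(13 \right)} = \left(\left(\left(-57\right) \left(-80\right) + 35\right) - 15994\right) + \left(17415 + 13^{2} + 264 \cdot 13\right) = \left(\left(4560 + 35\right) - 15994\right) + \left(17415 + 169 + 3432\right) = \left(4595 - 15994\right) + 21016 = -11399 + 21016 = 9617$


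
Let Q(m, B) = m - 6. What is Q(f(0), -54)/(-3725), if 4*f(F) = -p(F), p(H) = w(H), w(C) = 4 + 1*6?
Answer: 17/7450 ≈ 0.0022819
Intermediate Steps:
w(C) = 10 (w(C) = 4 + 6 = 10)
p(H) = 10
f(F) = -5/2 (f(F) = (-1*10)/4 = (¼)*(-10) = -5/2)
Q(m, B) = -6 + m
Q(f(0), -54)/(-3725) = (-6 - 5/2)/(-3725) = -17/2*(-1/3725) = 17/7450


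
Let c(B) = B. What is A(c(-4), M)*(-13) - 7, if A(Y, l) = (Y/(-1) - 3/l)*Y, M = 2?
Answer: 123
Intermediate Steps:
A(Y, l) = Y*(-Y - 3/l) (A(Y, l) = (Y*(-1) - 3/l)*Y = (-Y - 3/l)*Y = Y*(-Y - 3/l))
A(c(-4), M)*(-13) - 7 = -1*(-4)*(3 - 4*2)/2*(-13) - 7 = -1*(-4)*1/2*(3 - 8)*(-13) - 7 = -1*(-4)*1/2*(-5)*(-13) - 7 = -10*(-13) - 7 = 130 - 7 = 123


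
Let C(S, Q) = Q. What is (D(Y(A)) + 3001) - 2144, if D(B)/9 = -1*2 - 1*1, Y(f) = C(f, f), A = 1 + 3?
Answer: 830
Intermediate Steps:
A = 4
Y(f) = f
D(B) = -27 (D(B) = 9*(-1*2 - 1*1) = 9*(-2 - 1) = 9*(-3) = -27)
(D(Y(A)) + 3001) - 2144 = (-27 + 3001) - 2144 = 2974 - 2144 = 830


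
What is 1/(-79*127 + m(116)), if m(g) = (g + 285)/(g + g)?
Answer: -232/2327255 ≈ -9.9688e-5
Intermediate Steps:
m(g) = (285 + g)/(2*g) (m(g) = (285 + g)/((2*g)) = (285 + g)*(1/(2*g)) = (285 + g)/(2*g))
1/(-79*127 + m(116)) = 1/(-79*127 + (½)*(285 + 116)/116) = 1/(-10033 + (½)*(1/116)*401) = 1/(-10033 + 401/232) = 1/(-2327255/232) = -232/2327255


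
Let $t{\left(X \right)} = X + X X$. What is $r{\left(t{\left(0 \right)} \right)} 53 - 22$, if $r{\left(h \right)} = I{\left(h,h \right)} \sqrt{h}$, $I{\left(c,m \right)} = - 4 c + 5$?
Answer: $-22$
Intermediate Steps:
$t{\left(X \right)} = X + X^{2}$
$I{\left(c,m \right)} = 5 - 4 c$
$r{\left(h \right)} = \sqrt{h} \left(5 - 4 h\right)$ ($r{\left(h \right)} = \left(5 - 4 h\right) \sqrt{h} = \sqrt{h} \left(5 - 4 h\right)$)
$r{\left(t{\left(0 \right)} \right)} 53 - 22 = \sqrt{0 \left(1 + 0\right)} \left(5 - 4 \cdot 0 \left(1 + 0\right)\right) 53 - 22 = \sqrt{0 \cdot 1} \left(5 - 4 \cdot 0 \cdot 1\right) 53 - 22 = \sqrt{0} \left(5 - 0\right) 53 - 22 = 0 \left(5 + 0\right) 53 - 22 = 0 \cdot 5 \cdot 53 - 22 = 0 \cdot 53 - 22 = 0 - 22 = -22$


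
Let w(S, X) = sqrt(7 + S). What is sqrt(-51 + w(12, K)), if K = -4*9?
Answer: sqrt(-51 + sqrt(19)) ≈ 6.8294*I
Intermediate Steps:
K = -36
sqrt(-51 + w(12, K)) = sqrt(-51 + sqrt(7 + 12)) = sqrt(-51 + sqrt(19))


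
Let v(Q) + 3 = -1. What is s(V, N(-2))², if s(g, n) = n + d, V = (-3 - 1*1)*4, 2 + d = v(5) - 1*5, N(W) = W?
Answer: 169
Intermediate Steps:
v(Q) = -4 (v(Q) = -3 - 1 = -4)
d = -11 (d = -2 + (-4 - 1*5) = -2 + (-4 - 5) = -2 - 9 = -11)
V = -16 (V = (-3 - 1)*4 = -4*4 = -16)
s(g, n) = -11 + n (s(g, n) = n - 11 = -11 + n)
s(V, N(-2))² = (-11 - 2)² = (-13)² = 169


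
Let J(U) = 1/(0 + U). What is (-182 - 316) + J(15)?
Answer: -7469/15 ≈ -497.93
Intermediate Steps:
J(U) = 1/U
(-182 - 316) + J(15) = (-182 - 316) + 1/15 = -498 + 1/15 = -7469/15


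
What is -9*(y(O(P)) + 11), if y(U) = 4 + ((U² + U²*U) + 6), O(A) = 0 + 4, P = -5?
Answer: -909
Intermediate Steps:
O(A) = 4
y(U) = 10 + U² + U³ (y(U) = 4 + ((U² + U³) + 6) = 4 + (6 + U² + U³) = 10 + U² + U³)
-9*(y(O(P)) + 11) = -9*((10 + 4² + 4³) + 11) = -9*((10 + 16 + 64) + 11) = -9*(90 + 11) = -9*101 = -909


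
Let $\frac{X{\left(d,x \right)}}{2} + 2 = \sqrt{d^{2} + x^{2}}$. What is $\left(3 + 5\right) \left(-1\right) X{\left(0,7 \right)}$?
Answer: $-80$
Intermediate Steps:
$X{\left(d,x \right)} = -4 + 2 \sqrt{d^{2} + x^{2}}$
$\left(3 + 5\right) \left(-1\right) X{\left(0,7 \right)} = \left(3 + 5\right) \left(-1\right) \left(-4 + 2 \sqrt{0^{2} + 7^{2}}\right) = 8 \left(-1\right) \left(-4 + 2 \sqrt{0 + 49}\right) = - 8 \left(-4 + 2 \sqrt{49}\right) = - 8 \left(-4 + 2 \cdot 7\right) = - 8 \left(-4 + 14\right) = \left(-8\right) 10 = -80$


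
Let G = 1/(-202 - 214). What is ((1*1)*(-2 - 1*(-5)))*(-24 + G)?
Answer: -29955/416 ≈ -72.007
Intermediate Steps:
G = -1/416 (G = 1/(-416) = -1/416 ≈ -0.0024038)
((1*1)*(-2 - 1*(-5)))*(-24 + G) = ((1*1)*(-2 - 1*(-5)))*(-24 - 1/416) = (1*(-2 + 5))*(-9985/416) = (1*3)*(-9985/416) = 3*(-9985/416) = -29955/416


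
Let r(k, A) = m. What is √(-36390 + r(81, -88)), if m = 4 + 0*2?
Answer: I*√36386 ≈ 190.75*I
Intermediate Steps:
m = 4 (m = 4 + 0 = 4)
r(k, A) = 4
√(-36390 + r(81, -88)) = √(-36390 + 4) = √(-36386) = I*√36386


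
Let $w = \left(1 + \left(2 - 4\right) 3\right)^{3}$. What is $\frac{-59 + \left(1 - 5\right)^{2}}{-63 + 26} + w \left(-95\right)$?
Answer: $\frac{439418}{37} \approx 11876.0$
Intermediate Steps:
$w = -125$ ($w = \left(1 - 6\right)^{3} = \left(-5\right)^{3} = -125$)
$\frac{-59 + \left(1 - 5\right)^{2}}{-63 + 26} + w \left(-95\right) = \frac{-59 + \left(1 - 5\right)^{2}}{-63 + 26} - -11875 = \frac{-59 + \left(-4\right)^{2}}{-37} + 11875 = \left(-59 + 16\right) \left(- \frac{1}{37}\right) + 11875 = \left(-43\right) \left(- \frac{1}{37}\right) + 11875 = \frac{43}{37} + 11875 = \frac{439418}{37}$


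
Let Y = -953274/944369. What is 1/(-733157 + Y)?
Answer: -944369/692371696207 ≈ -1.3640e-6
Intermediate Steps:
Y = -953274/944369 (Y = -953274*1/944369 = -953274/944369 ≈ -1.0094)
1/(-733157 + Y) = 1/(-733157 - 953274/944369) = 1/(-692371696207/944369) = -944369/692371696207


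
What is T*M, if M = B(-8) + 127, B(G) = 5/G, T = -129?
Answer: -130419/8 ≈ -16302.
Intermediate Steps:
M = 1011/8 (M = 5/(-8) + 127 = 5*(-⅛) + 127 = -5/8 + 127 = 1011/8 ≈ 126.38)
T*M = -129*1011/8 = -130419/8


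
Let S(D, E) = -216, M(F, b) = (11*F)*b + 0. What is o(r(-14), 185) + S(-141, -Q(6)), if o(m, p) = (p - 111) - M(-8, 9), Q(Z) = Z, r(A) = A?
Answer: 650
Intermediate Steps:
M(F, b) = 11*F*b (M(F, b) = 11*F*b + 0 = 11*F*b)
o(m, p) = 681 + p (o(m, p) = (p - 111) - 11*(-8)*9 = (-111 + p) - 1*(-792) = (-111 + p) + 792 = 681 + p)
o(r(-14), 185) + S(-141, -Q(6)) = (681 + 185) - 216 = 866 - 216 = 650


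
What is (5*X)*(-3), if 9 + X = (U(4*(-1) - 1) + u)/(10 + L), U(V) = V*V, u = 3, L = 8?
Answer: 335/3 ≈ 111.67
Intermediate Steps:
U(V) = V²
X = -67/9 (X = -9 + ((4*(-1) - 1)² + 3)/(10 + 8) = -9 + ((-4 - 1)² + 3)/18 = -9 + ((-5)² + 3)*(1/18) = -9 + (25 + 3)*(1/18) = -9 + 28*(1/18) = -9 + 14/9 = -67/9 ≈ -7.4444)
(5*X)*(-3) = (5*(-67/9))*(-3) = -335/9*(-3) = 335/3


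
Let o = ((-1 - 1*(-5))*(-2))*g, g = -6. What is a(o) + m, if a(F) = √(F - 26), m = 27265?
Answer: 27265 + √22 ≈ 27270.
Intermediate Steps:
o = 48 (o = ((-1 - 1*(-5))*(-2))*(-6) = ((-1 + 5)*(-2))*(-6) = (4*(-2))*(-6) = -8*(-6) = 48)
a(F) = √(-26 + F)
a(o) + m = √(-26 + 48) + 27265 = √22 + 27265 = 27265 + √22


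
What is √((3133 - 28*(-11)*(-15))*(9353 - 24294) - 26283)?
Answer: 2*√5547746 ≈ 4710.7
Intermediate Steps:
√((3133 - 28*(-11)*(-15))*(9353 - 24294) - 26283) = √((3133 + 308*(-15))*(-14941) - 26283) = √((3133 - 4620)*(-14941) - 26283) = √(-1487*(-14941) - 26283) = √(22217267 - 26283) = √22190984 = 2*√5547746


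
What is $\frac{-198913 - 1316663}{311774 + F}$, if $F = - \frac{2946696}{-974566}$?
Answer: $- \frac{369257210004}{75961821695} \approx -4.8611$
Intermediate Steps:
$F = \frac{1473348}{487283}$ ($F = \left(-2946696\right) \left(- \frac{1}{974566}\right) = \frac{1473348}{487283} \approx 3.0236$)
$\frac{-198913 - 1316663}{311774 + F} = \frac{-198913 - 1316663}{311774 + \frac{1473348}{487283}} = - \frac{1515576}{\frac{151923643390}{487283}} = \left(-1515576\right) \frac{487283}{151923643390} = - \frac{369257210004}{75961821695}$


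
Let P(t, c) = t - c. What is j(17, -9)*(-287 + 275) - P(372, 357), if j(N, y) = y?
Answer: 93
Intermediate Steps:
j(17, -9)*(-287 + 275) - P(372, 357) = -9*(-287 + 275) - (372 - 1*357) = -9*(-12) - (372 - 357) = 108 - 1*15 = 108 - 15 = 93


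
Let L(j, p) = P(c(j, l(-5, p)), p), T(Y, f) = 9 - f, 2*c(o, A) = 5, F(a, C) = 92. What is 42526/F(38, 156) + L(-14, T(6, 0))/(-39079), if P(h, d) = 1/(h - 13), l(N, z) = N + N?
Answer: 17449672409/37750314 ≈ 462.24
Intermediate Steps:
l(N, z) = 2*N
c(o, A) = 5/2 (c(o, A) = (½)*5 = 5/2)
P(h, d) = 1/(-13 + h)
L(j, p) = -2/21 (L(j, p) = 1/(-13 + 5/2) = 1/(-21/2) = -2/21)
42526/F(38, 156) + L(-14, T(6, 0))/(-39079) = 42526/92 - 2/21/(-39079) = 42526*(1/92) - 2/21*(-1/39079) = 21263/46 + 2/820659 = 17449672409/37750314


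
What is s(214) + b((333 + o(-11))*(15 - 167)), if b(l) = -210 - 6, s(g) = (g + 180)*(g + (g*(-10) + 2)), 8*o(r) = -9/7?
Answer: -758272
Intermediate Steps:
o(r) = -9/56 (o(r) = (-9/7)/8 = (-9*1/7)/8 = (1/8)*(-9/7) = -9/56)
s(g) = (2 - 9*g)*(180 + g) (s(g) = (180 + g)*(g + (-10*g + 2)) = (180 + g)*(g + (2 - 10*g)) = (180 + g)*(2 - 9*g) = (2 - 9*g)*(180 + g))
b(l) = -216
s(214) + b((333 + o(-11))*(15 - 167)) = (360 - 1618*214 - 9*214**2) - 216 = (360 - 346252 - 9*45796) - 216 = (360 - 346252 - 412164) - 216 = -758056 - 216 = -758272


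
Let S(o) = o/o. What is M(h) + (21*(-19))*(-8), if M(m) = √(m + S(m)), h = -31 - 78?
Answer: 3192 + 6*I*√3 ≈ 3192.0 + 10.392*I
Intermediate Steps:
S(o) = 1
h = -109
M(m) = √(1 + m) (M(m) = √(m + 1) = √(1 + m))
M(h) + (21*(-19))*(-8) = √(1 - 109) + (21*(-19))*(-8) = √(-108) - 399*(-8) = 6*I*√3 + 3192 = 3192 + 6*I*√3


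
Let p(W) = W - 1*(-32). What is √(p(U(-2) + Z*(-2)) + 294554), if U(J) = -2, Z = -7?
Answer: √294598 ≈ 542.77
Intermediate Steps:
p(W) = 32 + W (p(W) = W + 32 = 32 + W)
√(p(U(-2) + Z*(-2)) + 294554) = √((32 + (-2 - 7*(-2))) + 294554) = √((32 + (-2 + 14)) + 294554) = √((32 + 12) + 294554) = √(44 + 294554) = √294598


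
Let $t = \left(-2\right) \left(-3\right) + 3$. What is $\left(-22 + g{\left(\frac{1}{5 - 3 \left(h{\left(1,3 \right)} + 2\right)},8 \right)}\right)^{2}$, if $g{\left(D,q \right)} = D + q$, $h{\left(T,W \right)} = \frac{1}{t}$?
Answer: $\frac{3481}{16} \approx 217.56$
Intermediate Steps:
$t = 9$ ($t = 6 + 3 = 9$)
$h{\left(T,W \right)} = \frac{1}{9}$
$\left(-22 + g{\left(\frac{1}{5 - 3 \left(h{\left(1,3 \right)} + 2\right)},8 \right)}\right)^{2} = \left(-22 + \left(\frac{1}{5 - 3 \left(\frac{1}{9} + 2\right)} + 8\right)\right)^{2} = \left(-22 + \left(\frac{1}{5 - \frac{19}{3}} + 8\right)\right)^{2} = \left(-22 + \left(\frac{1}{- \frac{4}{3}} + 8\right)\right)^{2} = \left(-22 + \left(- \frac{3}{4} + 8\right)\right)^{2} = \left(-22 + \frac{29}{4}\right)^{2} = \left(- \frac{59}{4}\right)^{2} = \frac{3481}{16}$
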